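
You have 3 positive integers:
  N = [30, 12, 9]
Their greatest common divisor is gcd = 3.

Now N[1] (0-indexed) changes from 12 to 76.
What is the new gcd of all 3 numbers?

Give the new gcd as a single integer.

Answer: 1

Derivation:
Numbers: [30, 12, 9], gcd = 3
Change: index 1, 12 -> 76
gcd of the OTHER numbers (without index 1): gcd([30, 9]) = 3
New gcd = gcd(g_others, new_val) = gcd(3, 76) = 1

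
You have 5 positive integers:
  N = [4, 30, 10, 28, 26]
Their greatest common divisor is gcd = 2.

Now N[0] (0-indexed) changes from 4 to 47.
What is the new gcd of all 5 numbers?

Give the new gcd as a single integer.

Numbers: [4, 30, 10, 28, 26], gcd = 2
Change: index 0, 4 -> 47
gcd of the OTHER numbers (without index 0): gcd([30, 10, 28, 26]) = 2
New gcd = gcd(g_others, new_val) = gcd(2, 47) = 1

Answer: 1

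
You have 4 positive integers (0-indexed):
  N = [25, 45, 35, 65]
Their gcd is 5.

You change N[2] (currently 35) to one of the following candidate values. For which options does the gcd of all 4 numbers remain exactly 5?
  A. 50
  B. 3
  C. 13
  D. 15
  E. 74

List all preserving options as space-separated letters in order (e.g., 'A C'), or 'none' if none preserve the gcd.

Answer: A D

Derivation:
Old gcd = 5; gcd of others (without N[2]) = 5
New gcd for candidate v: gcd(5, v). Preserves old gcd iff gcd(5, v) = 5.
  Option A: v=50, gcd(5,50)=5 -> preserves
  Option B: v=3, gcd(5,3)=1 -> changes
  Option C: v=13, gcd(5,13)=1 -> changes
  Option D: v=15, gcd(5,15)=5 -> preserves
  Option E: v=74, gcd(5,74)=1 -> changes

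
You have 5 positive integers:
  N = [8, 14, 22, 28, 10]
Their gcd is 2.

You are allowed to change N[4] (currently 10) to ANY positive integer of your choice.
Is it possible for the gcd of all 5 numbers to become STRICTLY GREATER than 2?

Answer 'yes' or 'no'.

Current gcd = 2
gcd of all OTHER numbers (without N[4]=10): gcd([8, 14, 22, 28]) = 2
The new gcd after any change is gcd(2, new_value).
This can be at most 2.
Since 2 = old gcd 2, the gcd can only stay the same or decrease.

Answer: no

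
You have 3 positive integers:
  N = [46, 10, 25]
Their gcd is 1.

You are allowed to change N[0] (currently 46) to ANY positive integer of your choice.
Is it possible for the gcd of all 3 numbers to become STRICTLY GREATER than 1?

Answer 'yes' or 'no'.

Current gcd = 1
gcd of all OTHER numbers (without N[0]=46): gcd([10, 25]) = 5
The new gcd after any change is gcd(5, new_value).
This can be at most 5.
Since 5 > old gcd 1, the gcd CAN increase (e.g., set N[0] = 5).

Answer: yes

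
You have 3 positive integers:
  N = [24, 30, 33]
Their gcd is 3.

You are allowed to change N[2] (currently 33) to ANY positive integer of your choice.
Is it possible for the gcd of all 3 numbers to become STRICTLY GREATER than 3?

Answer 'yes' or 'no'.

Answer: yes

Derivation:
Current gcd = 3
gcd of all OTHER numbers (without N[2]=33): gcd([24, 30]) = 6
The new gcd after any change is gcd(6, new_value).
This can be at most 6.
Since 6 > old gcd 3, the gcd CAN increase (e.g., set N[2] = 6).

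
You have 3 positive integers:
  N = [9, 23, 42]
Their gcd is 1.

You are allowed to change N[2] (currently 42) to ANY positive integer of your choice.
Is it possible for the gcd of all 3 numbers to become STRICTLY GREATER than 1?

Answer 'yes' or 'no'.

Current gcd = 1
gcd of all OTHER numbers (without N[2]=42): gcd([9, 23]) = 1
The new gcd after any change is gcd(1, new_value).
This can be at most 1.
Since 1 = old gcd 1, the gcd can only stay the same or decrease.

Answer: no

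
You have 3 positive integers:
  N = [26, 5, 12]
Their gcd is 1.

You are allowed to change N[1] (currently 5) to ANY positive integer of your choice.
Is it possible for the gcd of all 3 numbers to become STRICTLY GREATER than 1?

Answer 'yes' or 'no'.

Answer: yes

Derivation:
Current gcd = 1
gcd of all OTHER numbers (without N[1]=5): gcd([26, 12]) = 2
The new gcd after any change is gcd(2, new_value).
This can be at most 2.
Since 2 > old gcd 1, the gcd CAN increase (e.g., set N[1] = 2).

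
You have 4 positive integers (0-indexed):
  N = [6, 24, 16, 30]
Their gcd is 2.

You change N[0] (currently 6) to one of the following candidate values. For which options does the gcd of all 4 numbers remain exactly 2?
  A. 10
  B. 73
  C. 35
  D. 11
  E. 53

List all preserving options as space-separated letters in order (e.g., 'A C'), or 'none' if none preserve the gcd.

Old gcd = 2; gcd of others (without N[0]) = 2
New gcd for candidate v: gcd(2, v). Preserves old gcd iff gcd(2, v) = 2.
  Option A: v=10, gcd(2,10)=2 -> preserves
  Option B: v=73, gcd(2,73)=1 -> changes
  Option C: v=35, gcd(2,35)=1 -> changes
  Option D: v=11, gcd(2,11)=1 -> changes
  Option E: v=53, gcd(2,53)=1 -> changes

Answer: A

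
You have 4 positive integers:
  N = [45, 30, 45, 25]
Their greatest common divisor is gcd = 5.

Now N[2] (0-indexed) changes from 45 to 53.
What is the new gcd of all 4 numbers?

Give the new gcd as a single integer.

Answer: 1

Derivation:
Numbers: [45, 30, 45, 25], gcd = 5
Change: index 2, 45 -> 53
gcd of the OTHER numbers (without index 2): gcd([45, 30, 25]) = 5
New gcd = gcd(g_others, new_val) = gcd(5, 53) = 1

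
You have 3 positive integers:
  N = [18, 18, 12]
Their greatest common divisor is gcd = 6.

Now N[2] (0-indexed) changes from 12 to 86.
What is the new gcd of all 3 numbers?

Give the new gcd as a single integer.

Numbers: [18, 18, 12], gcd = 6
Change: index 2, 12 -> 86
gcd of the OTHER numbers (without index 2): gcd([18, 18]) = 18
New gcd = gcd(g_others, new_val) = gcd(18, 86) = 2

Answer: 2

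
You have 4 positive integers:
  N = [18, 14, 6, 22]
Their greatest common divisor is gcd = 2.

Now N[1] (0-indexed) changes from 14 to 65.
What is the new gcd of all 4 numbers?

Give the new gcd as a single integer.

Numbers: [18, 14, 6, 22], gcd = 2
Change: index 1, 14 -> 65
gcd of the OTHER numbers (without index 1): gcd([18, 6, 22]) = 2
New gcd = gcd(g_others, new_val) = gcd(2, 65) = 1

Answer: 1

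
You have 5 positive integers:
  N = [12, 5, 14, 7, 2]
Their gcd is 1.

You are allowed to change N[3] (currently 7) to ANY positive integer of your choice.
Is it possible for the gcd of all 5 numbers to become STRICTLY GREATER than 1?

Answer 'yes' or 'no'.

Answer: no

Derivation:
Current gcd = 1
gcd of all OTHER numbers (without N[3]=7): gcd([12, 5, 14, 2]) = 1
The new gcd after any change is gcd(1, new_value).
This can be at most 1.
Since 1 = old gcd 1, the gcd can only stay the same or decrease.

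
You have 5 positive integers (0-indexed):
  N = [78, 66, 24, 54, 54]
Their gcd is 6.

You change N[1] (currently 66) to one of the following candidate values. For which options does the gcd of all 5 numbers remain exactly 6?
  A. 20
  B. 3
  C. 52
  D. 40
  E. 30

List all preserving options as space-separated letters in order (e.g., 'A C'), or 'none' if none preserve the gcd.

Answer: E

Derivation:
Old gcd = 6; gcd of others (without N[1]) = 6
New gcd for candidate v: gcd(6, v). Preserves old gcd iff gcd(6, v) = 6.
  Option A: v=20, gcd(6,20)=2 -> changes
  Option B: v=3, gcd(6,3)=3 -> changes
  Option C: v=52, gcd(6,52)=2 -> changes
  Option D: v=40, gcd(6,40)=2 -> changes
  Option E: v=30, gcd(6,30)=6 -> preserves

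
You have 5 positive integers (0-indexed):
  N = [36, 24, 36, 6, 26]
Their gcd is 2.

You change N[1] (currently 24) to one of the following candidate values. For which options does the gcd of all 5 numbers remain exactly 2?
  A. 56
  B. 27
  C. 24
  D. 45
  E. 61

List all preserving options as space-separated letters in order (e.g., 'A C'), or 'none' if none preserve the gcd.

Answer: A C

Derivation:
Old gcd = 2; gcd of others (without N[1]) = 2
New gcd for candidate v: gcd(2, v). Preserves old gcd iff gcd(2, v) = 2.
  Option A: v=56, gcd(2,56)=2 -> preserves
  Option B: v=27, gcd(2,27)=1 -> changes
  Option C: v=24, gcd(2,24)=2 -> preserves
  Option D: v=45, gcd(2,45)=1 -> changes
  Option E: v=61, gcd(2,61)=1 -> changes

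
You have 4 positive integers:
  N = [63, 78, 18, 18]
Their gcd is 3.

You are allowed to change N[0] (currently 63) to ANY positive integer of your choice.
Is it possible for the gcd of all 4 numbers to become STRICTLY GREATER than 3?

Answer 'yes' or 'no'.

Answer: yes

Derivation:
Current gcd = 3
gcd of all OTHER numbers (without N[0]=63): gcd([78, 18, 18]) = 6
The new gcd after any change is gcd(6, new_value).
This can be at most 6.
Since 6 > old gcd 3, the gcd CAN increase (e.g., set N[0] = 6).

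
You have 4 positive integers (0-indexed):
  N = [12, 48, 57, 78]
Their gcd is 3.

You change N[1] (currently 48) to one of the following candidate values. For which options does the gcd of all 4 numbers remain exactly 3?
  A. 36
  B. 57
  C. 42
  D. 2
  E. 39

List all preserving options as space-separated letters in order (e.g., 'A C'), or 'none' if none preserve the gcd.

Old gcd = 3; gcd of others (without N[1]) = 3
New gcd for candidate v: gcd(3, v). Preserves old gcd iff gcd(3, v) = 3.
  Option A: v=36, gcd(3,36)=3 -> preserves
  Option B: v=57, gcd(3,57)=3 -> preserves
  Option C: v=42, gcd(3,42)=3 -> preserves
  Option D: v=2, gcd(3,2)=1 -> changes
  Option E: v=39, gcd(3,39)=3 -> preserves

Answer: A B C E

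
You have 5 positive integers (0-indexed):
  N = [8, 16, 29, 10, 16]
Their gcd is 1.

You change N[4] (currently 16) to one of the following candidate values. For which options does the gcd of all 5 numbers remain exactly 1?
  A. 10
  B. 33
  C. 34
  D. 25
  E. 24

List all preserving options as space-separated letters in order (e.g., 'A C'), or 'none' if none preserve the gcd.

Old gcd = 1; gcd of others (without N[4]) = 1
New gcd for candidate v: gcd(1, v). Preserves old gcd iff gcd(1, v) = 1.
  Option A: v=10, gcd(1,10)=1 -> preserves
  Option B: v=33, gcd(1,33)=1 -> preserves
  Option C: v=34, gcd(1,34)=1 -> preserves
  Option D: v=25, gcd(1,25)=1 -> preserves
  Option E: v=24, gcd(1,24)=1 -> preserves

Answer: A B C D E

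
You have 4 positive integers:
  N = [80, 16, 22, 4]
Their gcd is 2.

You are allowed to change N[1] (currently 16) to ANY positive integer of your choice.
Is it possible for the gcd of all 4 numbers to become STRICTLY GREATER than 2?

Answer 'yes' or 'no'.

Answer: no

Derivation:
Current gcd = 2
gcd of all OTHER numbers (without N[1]=16): gcd([80, 22, 4]) = 2
The new gcd after any change is gcd(2, new_value).
This can be at most 2.
Since 2 = old gcd 2, the gcd can only stay the same or decrease.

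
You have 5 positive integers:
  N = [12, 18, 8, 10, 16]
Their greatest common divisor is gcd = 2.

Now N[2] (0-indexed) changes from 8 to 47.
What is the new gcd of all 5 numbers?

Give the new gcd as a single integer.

Numbers: [12, 18, 8, 10, 16], gcd = 2
Change: index 2, 8 -> 47
gcd of the OTHER numbers (without index 2): gcd([12, 18, 10, 16]) = 2
New gcd = gcd(g_others, new_val) = gcd(2, 47) = 1

Answer: 1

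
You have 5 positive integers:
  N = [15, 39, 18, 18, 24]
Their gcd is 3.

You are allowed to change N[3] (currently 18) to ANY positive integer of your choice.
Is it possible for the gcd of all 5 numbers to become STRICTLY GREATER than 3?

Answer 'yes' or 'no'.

Answer: no

Derivation:
Current gcd = 3
gcd of all OTHER numbers (without N[3]=18): gcd([15, 39, 18, 24]) = 3
The new gcd after any change is gcd(3, new_value).
This can be at most 3.
Since 3 = old gcd 3, the gcd can only stay the same or decrease.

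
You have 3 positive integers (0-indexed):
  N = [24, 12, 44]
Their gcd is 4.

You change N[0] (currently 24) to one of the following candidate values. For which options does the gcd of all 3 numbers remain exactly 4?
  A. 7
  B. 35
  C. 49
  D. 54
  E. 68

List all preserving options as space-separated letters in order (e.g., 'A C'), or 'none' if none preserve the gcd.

Old gcd = 4; gcd of others (without N[0]) = 4
New gcd for candidate v: gcd(4, v). Preserves old gcd iff gcd(4, v) = 4.
  Option A: v=7, gcd(4,7)=1 -> changes
  Option B: v=35, gcd(4,35)=1 -> changes
  Option C: v=49, gcd(4,49)=1 -> changes
  Option D: v=54, gcd(4,54)=2 -> changes
  Option E: v=68, gcd(4,68)=4 -> preserves

Answer: E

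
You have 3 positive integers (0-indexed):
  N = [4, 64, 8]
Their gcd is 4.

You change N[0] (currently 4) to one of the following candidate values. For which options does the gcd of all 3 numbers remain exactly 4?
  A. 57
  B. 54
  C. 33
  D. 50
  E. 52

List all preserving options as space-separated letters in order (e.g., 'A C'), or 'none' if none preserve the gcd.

Answer: E

Derivation:
Old gcd = 4; gcd of others (without N[0]) = 8
New gcd for candidate v: gcd(8, v). Preserves old gcd iff gcd(8, v) = 4.
  Option A: v=57, gcd(8,57)=1 -> changes
  Option B: v=54, gcd(8,54)=2 -> changes
  Option C: v=33, gcd(8,33)=1 -> changes
  Option D: v=50, gcd(8,50)=2 -> changes
  Option E: v=52, gcd(8,52)=4 -> preserves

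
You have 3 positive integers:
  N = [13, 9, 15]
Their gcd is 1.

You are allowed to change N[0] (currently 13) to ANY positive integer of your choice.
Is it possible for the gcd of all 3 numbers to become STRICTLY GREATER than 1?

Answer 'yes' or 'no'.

Answer: yes

Derivation:
Current gcd = 1
gcd of all OTHER numbers (without N[0]=13): gcd([9, 15]) = 3
The new gcd after any change is gcd(3, new_value).
This can be at most 3.
Since 3 > old gcd 1, the gcd CAN increase (e.g., set N[0] = 3).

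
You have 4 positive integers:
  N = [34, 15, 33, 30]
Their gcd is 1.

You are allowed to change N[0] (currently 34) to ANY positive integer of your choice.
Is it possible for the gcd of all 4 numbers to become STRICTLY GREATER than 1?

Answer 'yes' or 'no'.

Current gcd = 1
gcd of all OTHER numbers (without N[0]=34): gcd([15, 33, 30]) = 3
The new gcd after any change is gcd(3, new_value).
This can be at most 3.
Since 3 > old gcd 1, the gcd CAN increase (e.g., set N[0] = 3).

Answer: yes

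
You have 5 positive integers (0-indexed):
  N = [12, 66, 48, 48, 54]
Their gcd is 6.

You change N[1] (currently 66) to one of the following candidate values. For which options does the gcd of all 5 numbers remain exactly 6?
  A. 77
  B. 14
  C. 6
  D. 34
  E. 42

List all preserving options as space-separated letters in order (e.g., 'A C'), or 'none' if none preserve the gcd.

Answer: C E

Derivation:
Old gcd = 6; gcd of others (without N[1]) = 6
New gcd for candidate v: gcd(6, v). Preserves old gcd iff gcd(6, v) = 6.
  Option A: v=77, gcd(6,77)=1 -> changes
  Option B: v=14, gcd(6,14)=2 -> changes
  Option C: v=6, gcd(6,6)=6 -> preserves
  Option D: v=34, gcd(6,34)=2 -> changes
  Option E: v=42, gcd(6,42)=6 -> preserves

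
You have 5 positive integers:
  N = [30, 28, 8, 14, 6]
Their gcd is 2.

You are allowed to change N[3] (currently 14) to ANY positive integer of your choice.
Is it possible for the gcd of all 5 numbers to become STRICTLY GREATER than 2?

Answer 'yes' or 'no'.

Current gcd = 2
gcd of all OTHER numbers (without N[3]=14): gcd([30, 28, 8, 6]) = 2
The new gcd after any change is gcd(2, new_value).
This can be at most 2.
Since 2 = old gcd 2, the gcd can only stay the same or decrease.

Answer: no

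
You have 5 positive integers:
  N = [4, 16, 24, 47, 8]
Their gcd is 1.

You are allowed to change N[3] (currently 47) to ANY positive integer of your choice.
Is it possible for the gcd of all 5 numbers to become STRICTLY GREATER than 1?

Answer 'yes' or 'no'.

Answer: yes

Derivation:
Current gcd = 1
gcd of all OTHER numbers (without N[3]=47): gcd([4, 16, 24, 8]) = 4
The new gcd after any change is gcd(4, new_value).
This can be at most 4.
Since 4 > old gcd 1, the gcd CAN increase (e.g., set N[3] = 4).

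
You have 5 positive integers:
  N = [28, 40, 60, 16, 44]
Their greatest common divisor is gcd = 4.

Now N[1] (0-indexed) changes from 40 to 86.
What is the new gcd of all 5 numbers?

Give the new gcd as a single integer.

Answer: 2

Derivation:
Numbers: [28, 40, 60, 16, 44], gcd = 4
Change: index 1, 40 -> 86
gcd of the OTHER numbers (without index 1): gcd([28, 60, 16, 44]) = 4
New gcd = gcd(g_others, new_val) = gcd(4, 86) = 2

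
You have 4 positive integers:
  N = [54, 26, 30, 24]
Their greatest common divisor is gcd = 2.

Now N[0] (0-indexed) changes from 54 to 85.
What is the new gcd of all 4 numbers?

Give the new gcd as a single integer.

Numbers: [54, 26, 30, 24], gcd = 2
Change: index 0, 54 -> 85
gcd of the OTHER numbers (without index 0): gcd([26, 30, 24]) = 2
New gcd = gcd(g_others, new_val) = gcd(2, 85) = 1

Answer: 1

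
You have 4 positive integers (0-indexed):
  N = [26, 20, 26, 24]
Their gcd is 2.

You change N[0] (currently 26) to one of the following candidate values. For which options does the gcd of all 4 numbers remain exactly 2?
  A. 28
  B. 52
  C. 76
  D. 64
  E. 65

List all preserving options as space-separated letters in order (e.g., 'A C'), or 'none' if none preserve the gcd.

Old gcd = 2; gcd of others (without N[0]) = 2
New gcd for candidate v: gcd(2, v). Preserves old gcd iff gcd(2, v) = 2.
  Option A: v=28, gcd(2,28)=2 -> preserves
  Option B: v=52, gcd(2,52)=2 -> preserves
  Option C: v=76, gcd(2,76)=2 -> preserves
  Option D: v=64, gcd(2,64)=2 -> preserves
  Option E: v=65, gcd(2,65)=1 -> changes

Answer: A B C D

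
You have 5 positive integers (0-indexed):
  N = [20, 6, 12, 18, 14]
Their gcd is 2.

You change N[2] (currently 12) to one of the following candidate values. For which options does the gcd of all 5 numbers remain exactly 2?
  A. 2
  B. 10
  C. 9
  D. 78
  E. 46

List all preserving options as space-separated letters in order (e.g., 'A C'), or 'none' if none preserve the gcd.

Old gcd = 2; gcd of others (without N[2]) = 2
New gcd for candidate v: gcd(2, v). Preserves old gcd iff gcd(2, v) = 2.
  Option A: v=2, gcd(2,2)=2 -> preserves
  Option B: v=10, gcd(2,10)=2 -> preserves
  Option C: v=9, gcd(2,9)=1 -> changes
  Option D: v=78, gcd(2,78)=2 -> preserves
  Option E: v=46, gcd(2,46)=2 -> preserves

Answer: A B D E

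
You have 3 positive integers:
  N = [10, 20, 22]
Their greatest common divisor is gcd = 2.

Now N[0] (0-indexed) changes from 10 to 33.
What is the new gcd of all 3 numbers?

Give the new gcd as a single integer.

Answer: 1

Derivation:
Numbers: [10, 20, 22], gcd = 2
Change: index 0, 10 -> 33
gcd of the OTHER numbers (without index 0): gcd([20, 22]) = 2
New gcd = gcd(g_others, new_val) = gcd(2, 33) = 1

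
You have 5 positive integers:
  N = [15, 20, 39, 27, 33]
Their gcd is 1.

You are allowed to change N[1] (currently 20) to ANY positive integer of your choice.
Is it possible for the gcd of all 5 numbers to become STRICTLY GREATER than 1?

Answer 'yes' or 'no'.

Answer: yes

Derivation:
Current gcd = 1
gcd of all OTHER numbers (without N[1]=20): gcd([15, 39, 27, 33]) = 3
The new gcd after any change is gcd(3, new_value).
This can be at most 3.
Since 3 > old gcd 1, the gcd CAN increase (e.g., set N[1] = 3).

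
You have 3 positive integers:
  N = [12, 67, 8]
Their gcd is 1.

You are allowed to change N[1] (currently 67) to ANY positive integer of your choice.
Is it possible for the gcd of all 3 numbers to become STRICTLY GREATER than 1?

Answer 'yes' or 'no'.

Answer: yes

Derivation:
Current gcd = 1
gcd of all OTHER numbers (without N[1]=67): gcd([12, 8]) = 4
The new gcd after any change is gcd(4, new_value).
This can be at most 4.
Since 4 > old gcd 1, the gcd CAN increase (e.g., set N[1] = 4).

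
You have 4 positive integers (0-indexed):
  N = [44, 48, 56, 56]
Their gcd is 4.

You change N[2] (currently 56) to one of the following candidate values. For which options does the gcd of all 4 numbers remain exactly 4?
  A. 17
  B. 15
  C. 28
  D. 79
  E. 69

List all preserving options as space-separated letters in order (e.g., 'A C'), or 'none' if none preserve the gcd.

Answer: C

Derivation:
Old gcd = 4; gcd of others (without N[2]) = 4
New gcd for candidate v: gcd(4, v). Preserves old gcd iff gcd(4, v) = 4.
  Option A: v=17, gcd(4,17)=1 -> changes
  Option B: v=15, gcd(4,15)=1 -> changes
  Option C: v=28, gcd(4,28)=4 -> preserves
  Option D: v=79, gcd(4,79)=1 -> changes
  Option E: v=69, gcd(4,69)=1 -> changes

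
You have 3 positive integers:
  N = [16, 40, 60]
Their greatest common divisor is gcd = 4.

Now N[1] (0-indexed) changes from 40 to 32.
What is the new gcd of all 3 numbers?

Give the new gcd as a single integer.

Answer: 4

Derivation:
Numbers: [16, 40, 60], gcd = 4
Change: index 1, 40 -> 32
gcd of the OTHER numbers (without index 1): gcd([16, 60]) = 4
New gcd = gcd(g_others, new_val) = gcd(4, 32) = 4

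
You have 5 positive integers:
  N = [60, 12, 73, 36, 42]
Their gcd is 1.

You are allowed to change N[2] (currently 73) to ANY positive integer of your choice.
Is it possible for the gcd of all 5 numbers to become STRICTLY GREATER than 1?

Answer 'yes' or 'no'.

Answer: yes

Derivation:
Current gcd = 1
gcd of all OTHER numbers (without N[2]=73): gcd([60, 12, 36, 42]) = 6
The new gcd after any change is gcd(6, new_value).
This can be at most 6.
Since 6 > old gcd 1, the gcd CAN increase (e.g., set N[2] = 6).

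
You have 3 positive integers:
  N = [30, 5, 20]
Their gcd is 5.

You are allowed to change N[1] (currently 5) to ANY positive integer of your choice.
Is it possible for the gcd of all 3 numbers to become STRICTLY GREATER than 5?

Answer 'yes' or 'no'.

Current gcd = 5
gcd of all OTHER numbers (without N[1]=5): gcd([30, 20]) = 10
The new gcd after any change is gcd(10, new_value).
This can be at most 10.
Since 10 > old gcd 5, the gcd CAN increase (e.g., set N[1] = 10).

Answer: yes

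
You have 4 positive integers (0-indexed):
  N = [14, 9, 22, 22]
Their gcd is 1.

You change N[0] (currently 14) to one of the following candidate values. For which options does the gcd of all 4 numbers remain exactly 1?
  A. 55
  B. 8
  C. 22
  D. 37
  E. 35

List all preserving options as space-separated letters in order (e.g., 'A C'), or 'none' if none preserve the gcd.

Answer: A B C D E

Derivation:
Old gcd = 1; gcd of others (without N[0]) = 1
New gcd for candidate v: gcd(1, v). Preserves old gcd iff gcd(1, v) = 1.
  Option A: v=55, gcd(1,55)=1 -> preserves
  Option B: v=8, gcd(1,8)=1 -> preserves
  Option C: v=22, gcd(1,22)=1 -> preserves
  Option D: v=37, gcd(1,37)=1 -> preserves
  Option E: v=35, gcd(1,35)=1 -> preserves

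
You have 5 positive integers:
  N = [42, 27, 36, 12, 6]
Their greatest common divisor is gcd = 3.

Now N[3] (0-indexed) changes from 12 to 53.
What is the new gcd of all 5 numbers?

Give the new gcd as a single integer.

Numbers: [42, 27, 36, 12, 6], gcd = 3
Change: index 3, 12 -> 53
gcd of the OTHER numbers (without index 3): gcd([42, 27, 36, 6]) = 3
New gcd = gcd(g_others, new_val) = gcd(3, 53) = 1

Answer: 1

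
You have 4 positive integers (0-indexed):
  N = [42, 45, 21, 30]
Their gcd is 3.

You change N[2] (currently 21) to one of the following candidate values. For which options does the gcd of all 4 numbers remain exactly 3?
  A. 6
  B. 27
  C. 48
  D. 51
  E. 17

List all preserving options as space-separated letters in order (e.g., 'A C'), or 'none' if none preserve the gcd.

Old gcd = 3; gcd of others (without N[2]) = 3
New gcd for candidate v: gcd(3, v). Preserves old gcd iff gcd(3, v) = 3.
  Option A: v=6, gcd(3,6)=3 -> preserves
  Option B: v=27, gcd(3,27)=3 -> preserves
  Option C: v=48, gcd(3,48)=3 -> preserves
  Option D: v=51, gcd(3,51)=3 -> preserves
  Option E: v=17, gcd(3,17)=1 -> changes

Answer: A B C D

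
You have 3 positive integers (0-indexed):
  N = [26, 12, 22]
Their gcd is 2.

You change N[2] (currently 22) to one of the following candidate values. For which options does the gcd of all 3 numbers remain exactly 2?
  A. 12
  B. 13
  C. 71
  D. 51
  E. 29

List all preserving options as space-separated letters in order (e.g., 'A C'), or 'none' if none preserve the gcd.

Old gcd = 2; gcd of others (without N[2]) = 2
New gcd for candidate v: gcd(2, v). Preserves old gcd iff gcd(2, v) = 2.
  Option A: v=12, gcd(2,12)=2 -> preserves
  Option B: v=13, gcd(2,13)=1 -> changes
  Option C: v=71, gcd(2,71)=1 -> changes
  Option D: v=51, gcd(2,51)=1 -> changes
  Option E: v=29, gcd(2,29)=1 -> changes

Answer: A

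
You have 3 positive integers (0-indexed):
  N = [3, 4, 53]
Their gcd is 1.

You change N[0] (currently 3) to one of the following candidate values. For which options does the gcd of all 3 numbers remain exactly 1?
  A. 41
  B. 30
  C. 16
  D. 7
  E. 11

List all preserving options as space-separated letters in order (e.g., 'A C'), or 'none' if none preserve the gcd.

Old gcd = 1; gcd of others (without N[0]) = 1
New gcd for candidate v: gcd(1, v). Preserves old gcd iff gcd(1, v) = 1.
  Option A: v=41, gcd(1,41)=1 -> preserves
  Option B: v=30, gcd(1,30)=1 -> preserves
  Option C: v=16, gcd(1,16)=1 -> preserves
  Option D: v=7, gcd(1,7)=1 -> preserves
  Option E: v=11, gcd(1,11)=1 -> preserves

Answer: A B C D E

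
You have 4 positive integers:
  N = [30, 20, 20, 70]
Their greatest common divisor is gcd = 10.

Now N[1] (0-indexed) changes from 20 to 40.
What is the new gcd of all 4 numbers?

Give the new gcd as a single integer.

Answer: 10

Derivation:
Numbers: [30, 20, 20, 70], gcd = 10
Change: index 1, 20 -> 40
gcd of the OTHER numbers (without index 1): gcd([30, 20, 70]) = 10
New gcd = gcd(g_others, new_val) = gcd(10, 40) = 10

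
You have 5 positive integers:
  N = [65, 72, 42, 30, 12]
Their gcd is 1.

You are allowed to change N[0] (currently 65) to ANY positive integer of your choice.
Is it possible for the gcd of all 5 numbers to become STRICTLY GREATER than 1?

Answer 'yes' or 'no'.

Answer: yes

Derivation:
Current gcd = 1
gcd of all OTHER numbers (without N[0]=65): gcd([72, 42, 30, 12]) = 6
The new gcd after any change is gcd(6, new_value).
This can be at most 6.
Since 6 > old gcd 1, the gcd CAN increase (e.g., set N[0] = 6).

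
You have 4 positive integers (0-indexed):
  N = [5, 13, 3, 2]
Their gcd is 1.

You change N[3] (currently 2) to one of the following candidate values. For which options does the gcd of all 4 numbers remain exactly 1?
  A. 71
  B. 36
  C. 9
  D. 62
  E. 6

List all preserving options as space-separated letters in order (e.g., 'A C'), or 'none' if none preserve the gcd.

Old gcd = 1; gcd of others (without N[3]) = 1
New gcd for candidate v: gcd(1, v). Preserves old gcd iff gcd(1, v) = 1.
  Option A: v=71, gcd(1,71)=1 -> preserves
  Option B: v=36, gcd(1,36)=1 -> preserves
  Option C: v=9, gcd(1,9)=1 -> preserves
  Option D: v=62, gcd(1,62)=1 -> preserves
  Option E: v=6, gcd(1,6)=1 -> preserves

Answer: A B C D E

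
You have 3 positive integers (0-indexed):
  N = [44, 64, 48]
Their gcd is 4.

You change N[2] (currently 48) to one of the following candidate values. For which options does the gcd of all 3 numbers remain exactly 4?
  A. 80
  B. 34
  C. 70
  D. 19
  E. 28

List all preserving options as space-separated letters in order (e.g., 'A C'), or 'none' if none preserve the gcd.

Answer: A E

Derivation:
Old gcd = 4; gcd of others (without N[2]) = 4
New gcd for candidate v: gcd(4, v). Preserves old gcd iff gcd(4, v) = 4.
  Option A: v=80, gcd(4,80)=4 -> preserves
  Option B: v=34, gcd(4,34)=2 -> changes
  Option C: v=70, gcd(4,70)=2 -> changes
  Option D: v=19, gcd(4,19)=1 -> changes
  Option E: v=28, gcd(4,28)=4 -> preserves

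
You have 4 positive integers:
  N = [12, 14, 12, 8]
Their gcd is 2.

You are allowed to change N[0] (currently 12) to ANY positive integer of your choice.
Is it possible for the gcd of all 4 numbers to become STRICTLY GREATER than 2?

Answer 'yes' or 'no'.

Current gcd = 2
gcd of all OTHER numbers (without N[0]=12): gcd([14, 12, 8]) = 2
The new gcd after any change is gcd(2, new_value).
This can be at most 2.
Since 2 = old gcd 2, the gcd can only stay the same or decrease.

Answer: no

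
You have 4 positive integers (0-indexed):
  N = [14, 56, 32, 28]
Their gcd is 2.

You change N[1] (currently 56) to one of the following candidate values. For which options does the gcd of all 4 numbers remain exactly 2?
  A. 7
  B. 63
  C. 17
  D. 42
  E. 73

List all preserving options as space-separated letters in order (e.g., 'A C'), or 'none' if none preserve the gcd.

Old gcd = 2; gcd of others (without N[1]) = 2
New gcd for candidate v: gcd(2, v). Preserves old gcd iff gcd(2, v) = 2.
  Option A: v=7, gcd(2,7)=1 -> changes
  Option B: v=63, gcd(2,63)=1 -> changes
  Option C: v=17, gcd(2,17)=1 -> changes
  Option D: v=42, gcd(2,42)=2 -> preserves
  Option E: v=73, gcd(2,73)=1 -> changes

Answer: D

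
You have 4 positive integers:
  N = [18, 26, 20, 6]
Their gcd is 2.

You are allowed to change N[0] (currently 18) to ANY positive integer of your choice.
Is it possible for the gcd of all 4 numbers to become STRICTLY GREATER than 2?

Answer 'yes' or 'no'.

Answer: no

Derivation:
Current gcd = 2
gcd of all OTHER numbers (without N[0]=18): gcd([26, 20, 6]) = 2
The new gcd after any change is gcd(2, new_value).
This can be at most 2.
Since 2 = old gcd 2, the gcd can only stay the same or decrease.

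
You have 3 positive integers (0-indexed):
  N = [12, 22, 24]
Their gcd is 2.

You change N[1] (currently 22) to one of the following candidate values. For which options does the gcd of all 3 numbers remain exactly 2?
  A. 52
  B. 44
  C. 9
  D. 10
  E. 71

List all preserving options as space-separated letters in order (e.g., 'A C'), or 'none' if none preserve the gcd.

Answer: D

Derivation:
Old gcd = 2; gcd of others (without N[1]) = 12
New gcd for candidate v: gcd(12, v). Preserves old gcd iff gcd(12, v) = 2.
  Option A: v=52, gcd(12,52)=4 -> changes
  Option B: v=44, gcd(12,44)=4 -> changes
  Option C: v=9, gcd(12,9)=3 -> changes
  Option D: v=10, gcd(12,10)=2 -> preserves
  Option E: v=71, gcd(12,71)=1 -> changes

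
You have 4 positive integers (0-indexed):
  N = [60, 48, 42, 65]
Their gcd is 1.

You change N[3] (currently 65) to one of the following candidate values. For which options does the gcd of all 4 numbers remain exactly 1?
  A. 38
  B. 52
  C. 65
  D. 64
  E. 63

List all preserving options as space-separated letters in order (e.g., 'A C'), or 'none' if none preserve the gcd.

Answer: C

Derivation:
Old gcd = 1; gcd of others (without N[3]) = 6
New gcd for candidate v: gcd(6, v). Preserves old gcd iff gcd(6, v) = 1.
  Option A: v=38, gcd(6,38)=2 -> changes
  Option B: v=52, gcd(6,52)=2 -> changes
  Option C: v=65, gcd(6,65)=1 -> preserves
  Option D: v=64, gcd(6,64)=2 -> changes
  Option E: v=63, gcd(6,63)=3 -> changes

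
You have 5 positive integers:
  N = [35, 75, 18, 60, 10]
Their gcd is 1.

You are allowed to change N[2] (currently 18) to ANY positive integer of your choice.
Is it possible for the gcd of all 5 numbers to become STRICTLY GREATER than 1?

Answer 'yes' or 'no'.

Answer: yes

Derivation:
Current gcd = 1
gcd of all OTHER numbers (without N[2]=18): gcd([35, 75, 60, 10]) = 5
The new gcd after any change is gcd(5, new_value).
This can be at most 5.
Since 5 > old gcd 1, the gcd CAN increase (e.g., set N[2] = 5).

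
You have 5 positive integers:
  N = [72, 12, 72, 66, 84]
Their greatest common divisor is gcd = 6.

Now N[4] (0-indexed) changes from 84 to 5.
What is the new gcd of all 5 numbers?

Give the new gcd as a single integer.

Answer: 1

Derivation:
Numbers: [72, 12, 72, 66, 84], gcd = 6
Change: index 4, 84 -> 5
gcd of the OTHER numbers (without index 4): gcd([72, 12, 72, 66]) = 6
New gcd = gcd(g_others, new_val) = gcd(6, 5) = 1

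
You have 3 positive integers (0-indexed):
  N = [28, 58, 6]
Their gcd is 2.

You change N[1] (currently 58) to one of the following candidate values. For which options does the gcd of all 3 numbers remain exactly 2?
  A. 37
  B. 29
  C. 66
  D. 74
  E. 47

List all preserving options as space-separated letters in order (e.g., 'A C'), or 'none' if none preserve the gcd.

Answer: C D

Derivation:
Old gcd = 2; gcd of others (without N[1]) = 2
New gcd for candidate v: gcd(2, v). Preserves old gcd iff gcd(2, v) = 2.
  Option A: v=37, gcd(2,37)=1 -> changes
  Option B: v=29, gcd(2,29)=1 -> changes
  Option C: v=66, gcd(2,66)=2 -> preserves
  Option D: v=74, gcd(2,74)=2 -> preserves
  Option E: v=47, gcd(2,47)=1 -> changes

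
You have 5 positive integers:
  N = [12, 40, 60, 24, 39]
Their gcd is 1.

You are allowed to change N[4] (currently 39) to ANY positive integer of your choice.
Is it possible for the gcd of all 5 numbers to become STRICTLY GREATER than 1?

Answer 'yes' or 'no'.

Answer: yes

Derivation:
Current gcd = 1
gcd of all OTHER numbers (without N[4]=39): gcd([12, 40, 60, 24]) = 4
The new gcd after any change is gcd(4, new_value).
This can be at most 4.
Since 4 > old gcd 1, the gcd CAN increase (e.g., set N[4] = 4).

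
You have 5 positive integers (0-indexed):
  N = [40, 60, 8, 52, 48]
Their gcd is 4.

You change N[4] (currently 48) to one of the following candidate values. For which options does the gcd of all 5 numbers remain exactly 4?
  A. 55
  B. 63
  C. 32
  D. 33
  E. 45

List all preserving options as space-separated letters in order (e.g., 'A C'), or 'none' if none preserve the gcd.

Old gcd = 4; gcd of others (without N[4]) = 4
New gcd for candidate v: gcd(4, v). Preserves old gcd iff gcd(4, v) = 4.
  Option A: v=55, gcd(4,55)=1 -> changes
  Option B: v=63, gcd(4,63)=1 -> changes
  Option C: v=32, gcd(4,32)=4 -> preserves
  Option D: v=33, gcd(4,33)=1 -> changes
  Option E: v=45, gcd(4,45)=1 -> changes

Answer: C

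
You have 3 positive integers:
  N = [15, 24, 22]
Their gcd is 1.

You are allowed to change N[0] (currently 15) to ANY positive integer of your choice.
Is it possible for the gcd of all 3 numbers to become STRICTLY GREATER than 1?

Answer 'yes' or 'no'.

Answer: yes

Derivation:
Current gcd = 1
gcd of all OTHER numbers (without N[0]=15): gcd([24, 22]) = 2
The new gcd after any change is gcd(2, new_value).
This can be at most 2.
Since 2 > old gcd 1, the gcd CAN increase (e.g., set N[0] = 2).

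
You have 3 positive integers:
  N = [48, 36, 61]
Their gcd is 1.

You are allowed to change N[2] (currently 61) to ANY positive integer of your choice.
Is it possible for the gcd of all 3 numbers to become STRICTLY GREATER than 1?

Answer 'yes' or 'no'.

Answer: yes

Derivation:
Current gcd = 1
gcd of all OTHER numbers (without N[2]=61): gcd([48, 36]) = 12
The new gcd after any change is gcd(12, new_value).
This can be at most 12.
Since 12 > old gcd 1, the gcd CAN increase (e.g., set N[2] = 12).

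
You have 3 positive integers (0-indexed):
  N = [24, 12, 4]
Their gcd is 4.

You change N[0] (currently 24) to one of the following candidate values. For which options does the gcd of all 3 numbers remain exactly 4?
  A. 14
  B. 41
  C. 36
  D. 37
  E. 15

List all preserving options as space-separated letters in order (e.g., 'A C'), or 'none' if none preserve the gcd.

Answer: C

Derivation:
Old gcd = 4; gcd of others (without N[0]) = 4
New gcd for candidate v: gcd(4, v). Preserves old gcd iff gcd(4, v) = 4.
  Option A: v=14, gcd(4,14)=2 -> changes
  Option B: v=41, gcd(4,41)=1 -> changes
  Option C: v=36, gcd(4,36)=4 -> preserves
  Option D: v=37, gcd(4,37)=1 -> changes
  Option E: v=15, gcd(4,15)=1 -> changes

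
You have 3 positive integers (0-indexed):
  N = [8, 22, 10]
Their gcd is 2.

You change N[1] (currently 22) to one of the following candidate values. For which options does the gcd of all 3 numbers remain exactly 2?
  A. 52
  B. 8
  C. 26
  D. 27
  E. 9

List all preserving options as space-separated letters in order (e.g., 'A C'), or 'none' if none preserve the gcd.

Answer: A B C

Derivation:
Old gcd = 2; gcd of others (without N[1]) = 2
New gcd for candidate v: gcd(2, v). Preserves old gcd iff gcd(2, v) = 2.
  Option A: v=52, gcd(2,52)=2 -> preserves
  Option B: v=8, gcd(2,8)=2 -> preserves
  Option C: v=26, gcd(2,26)=2 -> preserves
  Option D: v=27, gcd(2,27)=1 -> changes
  Option E: v=9, gcd(2,9)=1 -> changes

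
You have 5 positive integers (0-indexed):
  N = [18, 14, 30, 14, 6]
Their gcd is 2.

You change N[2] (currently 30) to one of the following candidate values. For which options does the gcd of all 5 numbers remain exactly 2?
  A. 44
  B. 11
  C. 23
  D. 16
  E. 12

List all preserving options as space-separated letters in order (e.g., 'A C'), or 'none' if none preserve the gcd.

Answer: A D E

Derivation:
Old gcd = 2; gcd of others (without N[2]) = 2
New gcd for candidate v: gcd(2, v). Preserves old gcd iff gcd(2, v) = 2.
  Option A: v=44, gcd(2,44)=2 -> preserves
  Option B: v=11, gcd(2,11)=1 -> changes
  Option C: v=23, gcd(2,23)=1 -> changes
  Option D: v=16, gcd(2,16)=2 -> preserves
  Option E: v=12, gcd(2,12)=2 -> preserves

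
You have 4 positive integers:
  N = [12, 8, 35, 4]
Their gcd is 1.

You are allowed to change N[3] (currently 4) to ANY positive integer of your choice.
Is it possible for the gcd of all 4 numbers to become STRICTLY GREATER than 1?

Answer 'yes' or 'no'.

Current gcd = 1
gcd of all OTHER numbers (without N[3]=4): gcd([12, 8, 35]) = 1
The new gcd after any change is gcd(1, new_value).
This can be at most 1.
Since 1 = old gcd 1, the gcd can only stay the same or decrease.

Answer: no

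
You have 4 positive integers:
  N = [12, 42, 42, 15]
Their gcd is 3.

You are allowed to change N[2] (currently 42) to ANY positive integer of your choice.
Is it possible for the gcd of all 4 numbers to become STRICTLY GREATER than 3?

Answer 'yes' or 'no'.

Answer: no

Derivation:
Current gcd = 3
gcd of all OTHER numbers (without N[2]=42): gcd([12, 42, 15]) = 3
The new gcd after any change is gcd(3, new_value).
This can be at most 3.
Since 3 = old gcd 3, the gcd can only stay the same or decrease.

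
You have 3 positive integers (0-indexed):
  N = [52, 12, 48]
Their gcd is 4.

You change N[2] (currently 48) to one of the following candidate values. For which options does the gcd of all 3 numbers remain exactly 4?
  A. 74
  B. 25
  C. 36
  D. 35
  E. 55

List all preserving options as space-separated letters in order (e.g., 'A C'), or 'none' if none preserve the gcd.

Answer: C

Derivation:
Old gcd = 4; gcd of others (without N[2]) = 4
New gcd for candidate v: gcd(4, v). Preserves old gcd iff gcd(4, v) = 4.
  Option A: v=74, gcd(4,74)=2 -> changes
  Option B: v=25, gcd(4,25)=1 -> changes
  Option C: v=36, gcd(4,36)=4 -> preserves
  Option D: v=35, gcd(4,35)=1 -> changes
  Option E: v=55, gcd(4,55)=1 -> changes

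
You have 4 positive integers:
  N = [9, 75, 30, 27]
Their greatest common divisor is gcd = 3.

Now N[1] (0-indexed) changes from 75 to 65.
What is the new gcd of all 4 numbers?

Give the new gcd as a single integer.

Answer: 1

Derivation:
Numbers: [9, 75, 30, 27], gcd = 3
Change: index 1, 75 -> 65
gcd of the OTHER numbers (without index 1): gcd([9, 30, 27]) = 3
New gcd = gcd(g_others, new_val) = gcd(3, 65) = 1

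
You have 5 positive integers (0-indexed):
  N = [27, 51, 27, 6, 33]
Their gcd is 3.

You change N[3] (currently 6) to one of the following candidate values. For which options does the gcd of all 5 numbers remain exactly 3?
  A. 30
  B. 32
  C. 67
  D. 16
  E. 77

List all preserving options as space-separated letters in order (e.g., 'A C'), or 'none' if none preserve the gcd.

Old gcd = 3; gcd of others (without N[3]) = 3
New gcd for candidate v: gcd(3, v). Preserves old gcd iff gcd(3, v) = 3.
  Option A: v=30, gcd(3,30)=3 -> preserves
  Option B: v=32, gcd(3,32)=1 -> changes
  Option C: v=67, gcd(3,67)=1 -> changes
  Option D: v=16, gcd(3,16)=1 -> changes
  Option E: v=77, gcd(3,77)=1 -> changes

Answer: A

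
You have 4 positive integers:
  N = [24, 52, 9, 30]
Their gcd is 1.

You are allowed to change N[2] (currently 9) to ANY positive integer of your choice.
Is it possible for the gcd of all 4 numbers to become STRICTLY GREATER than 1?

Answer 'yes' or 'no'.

Current gcd = 1
gcd of all OTHER numbers (without N[2]=9): gcd([24, 52, 30]) = 2
The new gcd after any change is gcd(2, new_value).
This can be at most 2.
Since 2 > old gcd 1, the gcd CAN increase (e.g., set N[2] = 2).

Answer: yes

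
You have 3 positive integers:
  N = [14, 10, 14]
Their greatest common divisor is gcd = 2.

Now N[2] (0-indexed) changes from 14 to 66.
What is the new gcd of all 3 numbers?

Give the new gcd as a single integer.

Numbers: [14, 10, 14], gcd = 2
Change: index 2, 14 -> 66
gcd of the OTHER numbers (without index 2): gcd([14, 10]) = 2
New gcd = gcd(g_others, new_val) = gcd(2, 66) = 2

Answer: 2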